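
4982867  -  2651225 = 2331642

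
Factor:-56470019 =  - 56470019^1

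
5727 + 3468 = 9195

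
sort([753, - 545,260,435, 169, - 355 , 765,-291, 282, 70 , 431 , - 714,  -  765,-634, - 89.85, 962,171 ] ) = [- 765, - 714, - 634 , - 545, - 355 , - 291, - 89.85 , 70 , 169,171,260 , 282, 431, 435 , 753, 765 , 962]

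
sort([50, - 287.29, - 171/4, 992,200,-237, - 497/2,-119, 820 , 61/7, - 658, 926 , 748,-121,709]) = [-658, - 287.29, - 497/2, - 237, - 121,  -  119, - 171/4, 61/7 , 50, 200, 709, 748 , 820,  926, 992] 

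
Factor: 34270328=2^3 * 467^1*9173^1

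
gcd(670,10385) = 335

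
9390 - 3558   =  5832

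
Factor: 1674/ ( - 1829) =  - 54/59 = - 2^1*3^3* 59^( - 1)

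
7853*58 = 455474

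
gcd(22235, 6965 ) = 5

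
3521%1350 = 821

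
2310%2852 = 2310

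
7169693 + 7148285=14317978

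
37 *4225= 156325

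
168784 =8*21098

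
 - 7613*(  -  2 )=15226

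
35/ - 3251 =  - 35/3251 = - 0.01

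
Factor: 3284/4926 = 2/3 = 2^1*3^( - 1)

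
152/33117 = 8/1743 = 0.00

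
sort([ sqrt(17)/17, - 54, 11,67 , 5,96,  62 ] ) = [ - 54, sqrt( 17 ) /17, 5, 11, 62,67,96] 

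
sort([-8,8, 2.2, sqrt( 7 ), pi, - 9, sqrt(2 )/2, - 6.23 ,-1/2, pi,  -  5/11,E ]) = [ - 9, - 8, - 6.23, - 1/2, - 5/11, sqrt (2)/2, 2.2, sqrt(7),  E,pi,pi,8] 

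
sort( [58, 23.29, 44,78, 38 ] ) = [ 23.29,38 , 44,58,78 ]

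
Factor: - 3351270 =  - 2^1  *  3^1*5^1 * 13^2*  661^1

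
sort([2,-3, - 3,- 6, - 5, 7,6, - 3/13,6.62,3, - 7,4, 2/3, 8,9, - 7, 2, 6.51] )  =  [  -  7,  -  7, - 6, - 5 , - 3, -3, - 3/13,  2/3, 2, 2, 3,4, 6, 6.51,6.62,7, 8, 9]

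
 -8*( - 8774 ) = 70192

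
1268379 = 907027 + 361352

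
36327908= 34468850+1859058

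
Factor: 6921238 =2^1*3460619^1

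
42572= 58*734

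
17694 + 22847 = 40541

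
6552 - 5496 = 1056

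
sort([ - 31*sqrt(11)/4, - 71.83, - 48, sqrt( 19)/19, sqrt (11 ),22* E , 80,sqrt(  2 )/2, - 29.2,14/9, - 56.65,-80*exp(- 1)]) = [-71.83, - 56.65,-48, - 80* exp(-1 ),-29.2, - 31*sqrt(11)/4, sqrt( 19)/19,sqrt(2)/2, 14/9 , sqrt(11 ), 22*E, 80 ] 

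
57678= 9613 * 6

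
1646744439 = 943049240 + 703695199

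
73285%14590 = 335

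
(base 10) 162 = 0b10100010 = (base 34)4Q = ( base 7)321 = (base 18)90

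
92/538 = 46/269 =0.17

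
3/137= 3/137 = 0.02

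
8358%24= 6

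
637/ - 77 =-91/11 = -8.27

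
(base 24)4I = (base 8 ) 162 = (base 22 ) 54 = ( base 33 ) 3F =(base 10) 114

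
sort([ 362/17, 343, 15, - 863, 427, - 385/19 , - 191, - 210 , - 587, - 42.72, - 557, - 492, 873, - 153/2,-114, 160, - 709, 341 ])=[ - 863, - 709, - 587, - 557, - 492,-210, - 191, - 114, - 153/2, - 42.72, - 385/19,15, 362/17,  160 , 341, 343, 427,873]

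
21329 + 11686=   33015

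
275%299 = 275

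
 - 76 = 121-197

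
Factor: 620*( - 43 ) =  - 26660 = -2^2 *5^1 * 31^1*43^1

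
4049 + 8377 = 12426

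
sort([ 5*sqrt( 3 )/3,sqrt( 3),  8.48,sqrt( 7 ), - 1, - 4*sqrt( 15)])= [-4*sqrt (15 ),-1, sqrt (3),sqrt(7),5*sqrt(3 )/3,8.48]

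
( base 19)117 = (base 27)E9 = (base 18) 139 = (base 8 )603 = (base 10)387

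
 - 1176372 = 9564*( - 123)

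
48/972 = 4/81 = 0.05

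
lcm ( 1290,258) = 1290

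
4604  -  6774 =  - 2170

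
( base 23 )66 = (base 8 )220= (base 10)144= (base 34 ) 48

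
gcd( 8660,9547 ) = 1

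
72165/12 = 24055/4 = 6013.75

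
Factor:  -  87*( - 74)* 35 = 225330=2^1*3^1 * 5^1 * 7^1*29^1*37^1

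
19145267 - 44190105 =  - 25044838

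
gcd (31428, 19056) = 12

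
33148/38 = 872+6/19 = 872.32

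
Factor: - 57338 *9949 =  - 2^1 * 9949^1*28669^1 =- 570455762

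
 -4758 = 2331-7089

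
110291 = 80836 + 29455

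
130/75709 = 130/75709 =0.00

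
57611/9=57611/9 =6401.22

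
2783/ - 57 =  - 49  +  10/57 = - 48.82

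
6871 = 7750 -879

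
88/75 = 1 + 13/75 = 1.17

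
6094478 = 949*6422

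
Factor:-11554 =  - 2^1*53^1* 109^1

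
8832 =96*92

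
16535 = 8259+8276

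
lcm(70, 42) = 210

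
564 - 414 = 150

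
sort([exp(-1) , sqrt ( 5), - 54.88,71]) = [ - 54.88, exp( - 1),sqrt(5), 71]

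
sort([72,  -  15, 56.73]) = [ - 15, 56.73, 72 ]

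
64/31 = 2 + 2/31 = 2.06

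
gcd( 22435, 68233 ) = 1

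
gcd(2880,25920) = 2880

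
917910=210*4371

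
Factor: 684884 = 2^2 *47^1*3643^1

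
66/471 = 22/157  =  0.14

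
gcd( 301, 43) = 43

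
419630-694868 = -275238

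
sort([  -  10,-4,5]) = [ - 10, - 4 , 5 ]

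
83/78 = 83/78= 1.06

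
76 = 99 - 23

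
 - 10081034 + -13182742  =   - 23263776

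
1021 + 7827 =8848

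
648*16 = 10368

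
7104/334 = 3552/167 = 21.27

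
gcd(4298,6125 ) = 7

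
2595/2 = 1297 + 1/2=1297.50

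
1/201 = 1/201 = 0.00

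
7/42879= 7/42879 = 0.00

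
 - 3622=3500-7122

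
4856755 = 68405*71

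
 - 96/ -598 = 48/299=0.16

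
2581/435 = 89/15  =  5.93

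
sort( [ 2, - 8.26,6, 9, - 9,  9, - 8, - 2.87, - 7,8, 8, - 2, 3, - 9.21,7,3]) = [ - 9.21, - 9, - 8.26, - 8, - 7, - 2.87 ,- 2, 2,3, 3, 6, 7, 8, 8, 9,9]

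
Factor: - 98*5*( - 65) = 2^1 * 5^2*7^2 * 13^1=   31850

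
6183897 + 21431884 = 27615781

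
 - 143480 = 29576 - 173056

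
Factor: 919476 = 2^2*3^2*25541^1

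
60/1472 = 15/368=0.04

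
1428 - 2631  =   - 1203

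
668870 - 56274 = 612596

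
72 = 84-12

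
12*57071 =684852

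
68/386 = 34/193 = 0.18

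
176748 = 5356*33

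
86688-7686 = 79002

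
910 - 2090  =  -1180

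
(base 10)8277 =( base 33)7jr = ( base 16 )2055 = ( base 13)39c9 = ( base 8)20125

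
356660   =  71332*5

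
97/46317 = 97/46317 = 0.00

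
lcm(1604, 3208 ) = 3208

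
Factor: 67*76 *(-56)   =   - 2^5*7^1*19^1*67^1  =  - 285152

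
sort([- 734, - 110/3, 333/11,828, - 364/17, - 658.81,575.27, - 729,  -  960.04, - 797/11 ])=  [ - 960.04, - 734,  -  729,  -  658.81, - 797/11, - 110/3, - 364/17,333/11, 575.27,828]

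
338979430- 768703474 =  - 429724044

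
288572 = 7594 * 38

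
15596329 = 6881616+8714713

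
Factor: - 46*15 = -690 = - 2^1*3^1*5^1 * 23^1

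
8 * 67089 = 536712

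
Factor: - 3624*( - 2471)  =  8954904= 2^3*3^1*7^1 * 151^1 * 353^1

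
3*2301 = 6903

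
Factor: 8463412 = 2^2 *2115853^1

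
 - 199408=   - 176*1133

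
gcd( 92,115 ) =23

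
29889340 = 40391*740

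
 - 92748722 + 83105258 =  -9643464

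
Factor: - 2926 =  - 2^1 * 7^1*11^1 * 19^1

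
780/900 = 13/15 = 0.87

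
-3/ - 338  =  3/338 = 0.01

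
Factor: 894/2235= 2/5 = 2^1*5^ ( - 1)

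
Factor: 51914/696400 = 25957/348200 = 2^(  -  3 ) * 5^( - 2)*101^1*257^1*1741^( - 1 )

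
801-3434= - 2633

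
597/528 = 199/176 = 1.13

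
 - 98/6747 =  - 1 + 6649/6747 = - 0.01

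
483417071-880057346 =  - 396640275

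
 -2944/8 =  - 368 = -  368.00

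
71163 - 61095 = 10068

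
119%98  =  21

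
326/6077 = 326/6077 =0.05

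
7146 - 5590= 1556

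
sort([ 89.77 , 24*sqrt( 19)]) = [ 89.77, 24 * sqrt(19 ) ] 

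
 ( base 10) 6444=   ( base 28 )864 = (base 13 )2c19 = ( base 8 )14454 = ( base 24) b4c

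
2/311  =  2/311  =  0.01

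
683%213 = 44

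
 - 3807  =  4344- 8151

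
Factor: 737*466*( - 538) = - 2^2*11^1*67^1*233^1*269^1= -184771796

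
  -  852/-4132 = 213/1033 = 0.21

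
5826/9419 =5826/9419 = 0.62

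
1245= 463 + 782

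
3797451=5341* 711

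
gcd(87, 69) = 3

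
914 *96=87744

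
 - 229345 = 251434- 480779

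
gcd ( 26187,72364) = 1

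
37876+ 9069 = 46945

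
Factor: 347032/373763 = 2^3*7^1*13^(-1)*6197^1*28751^( -1) 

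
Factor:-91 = - 7^1*  13^1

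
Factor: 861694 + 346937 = 3^1 * 379^1*1063^1 = 1208631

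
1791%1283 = 508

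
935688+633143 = 1568831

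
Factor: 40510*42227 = 2^1* 5^1*4051^1*42227^1 = 1710615770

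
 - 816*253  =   - 206448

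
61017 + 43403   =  104420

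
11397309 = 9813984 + 1583325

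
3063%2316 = 747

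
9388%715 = 93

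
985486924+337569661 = 1323056585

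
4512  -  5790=-1278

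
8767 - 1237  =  7530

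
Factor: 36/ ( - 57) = -12/19=- 2^2*3^1* 19^(-1) 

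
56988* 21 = 1196748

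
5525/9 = 613+8/9  =  613.89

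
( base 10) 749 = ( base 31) O5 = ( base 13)458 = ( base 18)25b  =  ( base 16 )2ed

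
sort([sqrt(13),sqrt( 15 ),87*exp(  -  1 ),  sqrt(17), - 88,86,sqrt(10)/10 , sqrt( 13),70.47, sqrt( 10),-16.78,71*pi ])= [-88, - 16.78, sqrt(10)/10,sqrt(10 ),sqrt( 13),sqrt ( 13 ), sqrt( 15),sqrt(17 ) , 87*exp( - 1) , 70.47, 86, 71*pi ]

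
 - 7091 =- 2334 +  - 4757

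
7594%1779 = 478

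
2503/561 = 4 + 259/561  =  4.46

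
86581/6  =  86581/6 =14430.17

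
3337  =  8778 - 5441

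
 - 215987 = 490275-706262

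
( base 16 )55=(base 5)320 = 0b1010101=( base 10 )85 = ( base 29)2R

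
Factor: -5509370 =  - 2^1*5^1*550937^1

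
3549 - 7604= - 4055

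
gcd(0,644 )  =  644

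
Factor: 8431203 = 3^1 * 11^1*239^1*1069^1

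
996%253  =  237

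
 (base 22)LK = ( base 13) 2b1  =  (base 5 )3412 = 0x1E2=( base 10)482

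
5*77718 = 388590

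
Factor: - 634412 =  - 2^2* 199^1*797^1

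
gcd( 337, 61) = 1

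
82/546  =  41/273 = 0.15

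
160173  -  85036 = 75137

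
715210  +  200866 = 916076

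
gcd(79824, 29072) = 16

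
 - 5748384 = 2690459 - 8438843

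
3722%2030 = 1692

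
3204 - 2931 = 273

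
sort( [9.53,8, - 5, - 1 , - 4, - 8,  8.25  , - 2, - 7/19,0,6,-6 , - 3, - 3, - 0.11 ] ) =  [ - 8, - 6,  -  5, - 4,-3, - 3 , - 2, - 1,  -  7/19, - 0.11,0, 6, 8, 8.25, 9.53]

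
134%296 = 134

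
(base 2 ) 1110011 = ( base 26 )4b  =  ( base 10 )115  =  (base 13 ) 8B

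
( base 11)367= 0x1b4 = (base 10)436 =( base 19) 13I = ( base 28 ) FG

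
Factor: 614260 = 2^2 * 5^1 * 30713^1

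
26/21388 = 13/10694 = 0.00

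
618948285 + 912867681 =1531815966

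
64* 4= 256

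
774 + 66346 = 67120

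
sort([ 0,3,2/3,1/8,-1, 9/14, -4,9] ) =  [ -4, - 1,0,1/8,9/14, 2/3,3 , 9]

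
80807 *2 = 161614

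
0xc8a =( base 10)3210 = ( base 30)3h0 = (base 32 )34a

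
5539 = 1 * 5539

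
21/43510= 21/43510=0.00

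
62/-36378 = -1+18158/18189 = - 0.00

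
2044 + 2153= 4197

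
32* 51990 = 1663680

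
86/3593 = 86/3593 = 0.02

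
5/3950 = 1/790 = 0.00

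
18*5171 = 93078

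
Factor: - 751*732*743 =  - 2^2 * 3^1*61^1*743^1*751^1 = - 408450876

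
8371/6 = 1395 + 1/6 = 1395.17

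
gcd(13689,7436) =169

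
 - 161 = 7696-7857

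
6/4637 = 6/4637 = 0.00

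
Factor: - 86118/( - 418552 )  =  2^( - 2 )*3^1*31^1*113^( - 1 ) = 93/452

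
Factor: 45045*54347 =3^2*5^1*7^1*11^1*13^1*54347^1 = 2448060615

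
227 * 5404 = 1226708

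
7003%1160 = 43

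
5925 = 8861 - 2936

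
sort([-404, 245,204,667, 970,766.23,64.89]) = [ - 404,64.89,204,245, 667,  766.23, 970]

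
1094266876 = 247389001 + 846877875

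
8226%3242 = 1742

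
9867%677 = 389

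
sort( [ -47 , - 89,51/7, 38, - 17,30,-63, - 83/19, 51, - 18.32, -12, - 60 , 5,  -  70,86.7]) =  [  -  89, - 70, - 63, - 60, - 47,-18.32, - 17, - 12, - 83/19, 5,51/7, 30,  38,51,86.7 ] 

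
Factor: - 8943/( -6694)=2^( - 1)*3^1*11^1*271^1*3347^( - 1) 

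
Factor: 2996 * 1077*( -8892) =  - 28691745264 = - 2^4*3^3*7^1 *13^1*19^1*107^1*359^1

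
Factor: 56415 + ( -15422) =40993 = 40993^1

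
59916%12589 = 9560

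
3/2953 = 3/2953=0.00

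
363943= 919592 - 555649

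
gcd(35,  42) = 7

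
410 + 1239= 1649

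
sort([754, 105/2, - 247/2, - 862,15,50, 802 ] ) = [  -  862,-247/2,15, 50,105/2, 754,802 ]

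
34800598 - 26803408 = 7997190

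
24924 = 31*804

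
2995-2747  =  248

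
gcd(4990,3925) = 5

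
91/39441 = 91/39441 = 0.00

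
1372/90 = 686/45 = 15.24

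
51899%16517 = 2348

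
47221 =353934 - 306713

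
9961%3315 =16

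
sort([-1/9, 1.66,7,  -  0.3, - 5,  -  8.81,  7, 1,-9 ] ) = [ - 9,-8.81,  -  5, - 0.3,-1/9,1,1.66,7,7]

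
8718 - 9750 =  - 1032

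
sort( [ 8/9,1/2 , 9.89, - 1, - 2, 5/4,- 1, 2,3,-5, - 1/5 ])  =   [ - 5,- 2, - 1,  -  1, - 1/5,  1/2,8/9,5/4, 2,3,  9.89 ] 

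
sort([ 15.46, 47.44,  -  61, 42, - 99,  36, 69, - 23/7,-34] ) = [  -  99, - 61, - 34, - 23/7,  15.46,36 , 42, 47.44,  69 ]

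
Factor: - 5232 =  - 2^4* 3^1 * 109^1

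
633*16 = 10128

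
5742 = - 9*( - 638) 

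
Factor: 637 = 7^2 * 13^1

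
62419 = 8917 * 7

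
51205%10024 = 1085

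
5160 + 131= 5291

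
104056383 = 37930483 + 66125900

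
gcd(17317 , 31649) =1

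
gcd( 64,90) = 2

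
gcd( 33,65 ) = 1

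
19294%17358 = 1936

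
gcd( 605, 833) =1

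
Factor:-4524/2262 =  - 2^1= - 2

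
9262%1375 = 1012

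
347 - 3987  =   - 3640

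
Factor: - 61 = - 61^1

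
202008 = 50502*4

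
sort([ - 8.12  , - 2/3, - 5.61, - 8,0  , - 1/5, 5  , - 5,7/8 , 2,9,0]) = [-8.12, - 8, - 5.61, - 5, - 2/3, - 1/5,0,0,7/8, 2, 5, 9] 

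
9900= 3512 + 6388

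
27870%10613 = 6644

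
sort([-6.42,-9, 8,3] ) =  [ - 9, - 6.42,  3, 8 ]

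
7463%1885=1808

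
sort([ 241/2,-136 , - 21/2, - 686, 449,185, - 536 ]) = [ - 686,  -  536 , - 136, - 21/2,241/2, 185, 449 ]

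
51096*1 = 51096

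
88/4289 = 88/4289 = 0.02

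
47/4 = 47/4 = 11.75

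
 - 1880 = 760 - 2640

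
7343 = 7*1049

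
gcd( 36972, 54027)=9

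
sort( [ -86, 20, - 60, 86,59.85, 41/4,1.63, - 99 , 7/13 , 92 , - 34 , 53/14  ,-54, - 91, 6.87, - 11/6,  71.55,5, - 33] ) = [ - 99, - 91, - 86,-60, - 54,  -  34, - 33 , - 11/6  ,  7/13, 1.63, 53/14 , 5 , 6.87,41/4, 20, 59.85, 71.55, 86,92]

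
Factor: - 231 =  - 3^1*7^1*11^1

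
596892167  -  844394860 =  -247502693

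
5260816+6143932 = 11404748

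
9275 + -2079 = 7196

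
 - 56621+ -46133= - 102754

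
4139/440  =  9+179/440 =9.41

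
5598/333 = 16 + 30/37 = 16.81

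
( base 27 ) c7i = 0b10001011111011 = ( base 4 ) 2023323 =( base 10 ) 8955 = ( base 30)9SF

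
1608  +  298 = 1906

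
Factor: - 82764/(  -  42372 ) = 11^1*19^1*107^( - 1)=   209/107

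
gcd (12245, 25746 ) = 1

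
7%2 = 1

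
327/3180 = 109/1060 = 0.10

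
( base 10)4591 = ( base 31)4O3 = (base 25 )78G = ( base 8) 10757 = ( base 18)e31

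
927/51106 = 927/51106 = 0.02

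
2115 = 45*47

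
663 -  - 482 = 1145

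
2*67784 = 135568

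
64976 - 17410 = 47566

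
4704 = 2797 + 1907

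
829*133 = 110257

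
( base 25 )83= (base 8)313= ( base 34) 5X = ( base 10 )203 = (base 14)107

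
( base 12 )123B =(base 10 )2063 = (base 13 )c29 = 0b100000001111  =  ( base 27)2MB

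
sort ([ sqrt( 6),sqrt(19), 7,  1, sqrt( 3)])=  [ 1,sqrt( 3),sqrt ( 6 ), sqrt(19) , 7]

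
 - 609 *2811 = -1711899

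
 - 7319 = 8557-15876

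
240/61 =240/61=3.93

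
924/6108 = 77/509 = 0.15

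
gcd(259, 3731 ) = 7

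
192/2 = 96 = 96.00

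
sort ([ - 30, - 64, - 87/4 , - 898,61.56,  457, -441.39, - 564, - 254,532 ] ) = [ - 898, - 564, - 441.39, - 254, -64, - 30, - 87/4, 61.56,457, 532 ] 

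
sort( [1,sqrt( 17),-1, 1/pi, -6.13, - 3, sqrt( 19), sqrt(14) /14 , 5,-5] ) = [-6.13, - 5, - 3, - 1 , sqrt(14)/14 , 1/pi , 1, sqrt( 17 ), sqrt( 19 ), 5]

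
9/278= 9/278 = 0.03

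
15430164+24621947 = 40052111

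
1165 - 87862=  - 86697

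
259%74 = 37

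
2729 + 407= 3136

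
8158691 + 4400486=12559177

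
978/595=1  +  383/595 = 1.64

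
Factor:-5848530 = - 2^1*3^1*5^1*137^1 * 1423^1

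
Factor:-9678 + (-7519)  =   - 17197 = - 29^1*593^1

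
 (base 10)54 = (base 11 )4A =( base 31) 1n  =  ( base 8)66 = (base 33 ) 1l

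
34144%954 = 754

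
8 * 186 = 1488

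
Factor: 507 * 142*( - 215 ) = -15478710  =  - 2^1 *3^1*5^1  *13^2 * 43^1*71^1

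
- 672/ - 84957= 224/28319  =  0.01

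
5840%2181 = 1478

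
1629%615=399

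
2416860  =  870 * 2778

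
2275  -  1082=1193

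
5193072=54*96168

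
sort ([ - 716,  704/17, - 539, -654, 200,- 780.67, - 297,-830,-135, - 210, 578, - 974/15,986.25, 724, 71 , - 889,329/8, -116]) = [- 889, -830, - 780.67, - 716, - 654, - 539, - 297,  -  210, - 135, - 116 , - 974/15,329/8 , 704/17,71,  200 , 578, 724, 986.25] 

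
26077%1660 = 1177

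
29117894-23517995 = 5599899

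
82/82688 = 41/41344 = 0.00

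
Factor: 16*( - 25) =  - 2^4 * 5^2 = - 400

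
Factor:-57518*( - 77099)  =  2^1*11^1*43^1*163^1*28759^1 = 4434580282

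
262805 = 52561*5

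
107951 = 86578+21373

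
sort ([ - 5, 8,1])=[ - 5,1,8 ] 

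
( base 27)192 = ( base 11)806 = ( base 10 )974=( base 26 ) 1BC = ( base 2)1111001110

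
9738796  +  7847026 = 17585822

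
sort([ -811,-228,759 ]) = [ - 811,-228,759 ] 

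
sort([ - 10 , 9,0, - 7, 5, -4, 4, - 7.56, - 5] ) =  [-10, - 7.56, - 7, - 5, - 4,0,4,5,9]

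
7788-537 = 7251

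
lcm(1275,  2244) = 56100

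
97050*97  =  9413850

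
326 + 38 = 364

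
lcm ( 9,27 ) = 27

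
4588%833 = 423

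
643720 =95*6776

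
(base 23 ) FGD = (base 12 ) 4990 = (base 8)20174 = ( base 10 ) 8316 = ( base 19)140D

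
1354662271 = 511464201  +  843198070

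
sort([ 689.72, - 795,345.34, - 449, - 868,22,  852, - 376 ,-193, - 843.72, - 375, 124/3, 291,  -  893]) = [ - 893, - 868, - 843.72, - 795, -449,-376, - 375, - 193, 22,124/3, 291, 345.34, 689.72,852] 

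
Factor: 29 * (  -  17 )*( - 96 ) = 47328= 2^5*3^1*17^1*29^1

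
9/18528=3/6176=0.00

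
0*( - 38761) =0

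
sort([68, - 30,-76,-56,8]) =[-76 , - 56,-30, 8,  68] 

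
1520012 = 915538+604474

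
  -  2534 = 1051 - 3585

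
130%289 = 130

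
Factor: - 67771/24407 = - 11^1*61^1*101^1*24407^( - 1)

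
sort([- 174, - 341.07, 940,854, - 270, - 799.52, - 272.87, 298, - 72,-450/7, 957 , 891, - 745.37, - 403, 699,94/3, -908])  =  [ - 908, - 799.52, - 745.37, - 403, -341.07, - 272.87, - 270,-174, - 72,  -  450/7 , 94/3, 298, 699,  854, 891, 940,957 ] 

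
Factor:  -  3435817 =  - 7^1 *11^1*44621^1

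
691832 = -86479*(-8)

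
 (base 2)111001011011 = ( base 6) 25003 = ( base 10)3675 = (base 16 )E5B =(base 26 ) 5b9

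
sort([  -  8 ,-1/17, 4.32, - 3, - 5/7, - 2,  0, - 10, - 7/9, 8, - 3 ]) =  [ - 10 , - 8,  -  3, - 3 , - 2,-7/9, - 5/7,-1/17 , 0,4.32,  8 ]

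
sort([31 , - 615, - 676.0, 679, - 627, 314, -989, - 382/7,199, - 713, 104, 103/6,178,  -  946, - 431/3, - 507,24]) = [ - 989, - 946 ,-713, -676.0, - 627, -615, - 507, - 431/3, - 382/7, 103/6, 24, 31,104, 178, 199, 314,679 ] 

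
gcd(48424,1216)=8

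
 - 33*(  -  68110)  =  2247630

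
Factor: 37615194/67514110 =18807597/33757055 = 3^2*5^( - 1)*113^( - 1)*223^1*9371^1*59747^(  -  1)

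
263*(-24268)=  - 6382484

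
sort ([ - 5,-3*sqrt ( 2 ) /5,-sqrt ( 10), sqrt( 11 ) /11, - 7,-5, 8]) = [ - 7, - 5 ,- 5, - sqrt (10 ),  -  3 * sqrt(2 )/5,sqrt(11 ) /11,  8]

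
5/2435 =1/487 = 0.00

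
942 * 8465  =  7974030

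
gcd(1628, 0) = 1628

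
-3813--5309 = 1496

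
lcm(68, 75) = 5100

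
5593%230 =73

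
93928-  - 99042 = 192970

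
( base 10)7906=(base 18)1674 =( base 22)g78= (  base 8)17342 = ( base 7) 32023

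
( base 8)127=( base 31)2p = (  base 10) 87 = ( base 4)1113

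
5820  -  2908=2912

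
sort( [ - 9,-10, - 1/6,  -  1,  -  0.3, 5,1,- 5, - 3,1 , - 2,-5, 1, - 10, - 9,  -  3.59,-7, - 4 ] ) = [  -  10, - 10,-9, - 9, - 7, - 5 , - 5,-4, - 3.59, - 3, - 2,-1, - 0.3, - 1/6,1,1, 1, 5] 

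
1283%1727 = 1283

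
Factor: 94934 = 2^1*7^1* 6781^1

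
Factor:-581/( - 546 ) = 83/78 = 2^(-1 )* 3^(- 1)*13^(- 1 )* 83^1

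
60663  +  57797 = 118460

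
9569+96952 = 106521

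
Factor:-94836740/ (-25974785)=2^2*47^ (-1)*107^( - 1)*1033^(-1)*4741837^1 = 18967348/5194957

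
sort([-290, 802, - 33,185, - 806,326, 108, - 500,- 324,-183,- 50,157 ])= [-806, - 500,  -  324, - 290,  -  183,-50, - 33,108,157, 185, 326, 802 ]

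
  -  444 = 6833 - 7277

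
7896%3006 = 1884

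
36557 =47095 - 10538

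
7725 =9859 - 2134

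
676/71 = 9 + 37/71 =9.52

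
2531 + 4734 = 7265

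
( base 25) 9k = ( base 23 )AF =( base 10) 245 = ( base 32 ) 7L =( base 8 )365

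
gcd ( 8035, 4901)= 1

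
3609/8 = 451 + 1/8= 451.12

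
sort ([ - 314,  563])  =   [-314,563]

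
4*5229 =20916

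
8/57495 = 8/57495 = 0.00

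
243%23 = 13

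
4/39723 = 4/39723 =0.00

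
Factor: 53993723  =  7^1*31^1*61^1 *4079^1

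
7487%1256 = 1207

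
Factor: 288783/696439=3^2 * 11^1*17^ ( - 1 ) * 71^( - 1) * 577^(-1) * 2917^1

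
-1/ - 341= 1/341=0.00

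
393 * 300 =117900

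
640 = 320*2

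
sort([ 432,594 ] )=[ 432,594 ] 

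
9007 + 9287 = 18294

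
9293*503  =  4674379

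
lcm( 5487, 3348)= 197532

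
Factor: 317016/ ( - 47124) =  - 74/11 = -  2^1*11^( - 1)*37^1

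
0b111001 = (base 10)57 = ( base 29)1s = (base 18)33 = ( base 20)2H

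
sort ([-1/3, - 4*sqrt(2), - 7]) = [ - 7, - 4 * sqrt (2),-1/3]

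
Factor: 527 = 17^1*31^1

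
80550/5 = 16110 = 16110.00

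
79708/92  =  866 + 9/23  =  866.39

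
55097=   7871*7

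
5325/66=80+15/22=80.68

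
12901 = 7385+5516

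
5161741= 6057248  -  895507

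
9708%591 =252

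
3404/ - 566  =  -1702/283 = - 6.01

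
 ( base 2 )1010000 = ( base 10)80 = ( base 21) 3H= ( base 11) 73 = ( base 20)40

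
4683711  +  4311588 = 8995299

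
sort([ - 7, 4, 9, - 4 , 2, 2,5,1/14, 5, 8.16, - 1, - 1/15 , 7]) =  [ - 7, - 4 , - 1, - 1/15,1/14,2,2 , 4,5,5,7,  8.16,9 ] 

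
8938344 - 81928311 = -72989967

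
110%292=110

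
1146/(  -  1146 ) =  - 1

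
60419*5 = 302095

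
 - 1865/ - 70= 26+9/14 = 26.64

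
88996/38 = 2342 = 2342.00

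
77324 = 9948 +67376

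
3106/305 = 3106/305 = 10.18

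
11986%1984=82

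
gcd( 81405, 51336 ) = 9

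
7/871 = 7/871 = 0.01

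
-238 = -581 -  - 343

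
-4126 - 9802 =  - 13928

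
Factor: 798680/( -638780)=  - 2^1*19^( - 1 ) * 41^( - 1 )*487^1 =- 974/779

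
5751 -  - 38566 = 44317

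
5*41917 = 209585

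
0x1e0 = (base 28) h4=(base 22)li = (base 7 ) 1254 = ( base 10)480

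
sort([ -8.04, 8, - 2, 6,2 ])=[ - 8.04, - 2, 2,  6,8] 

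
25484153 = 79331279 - 53847126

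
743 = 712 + 31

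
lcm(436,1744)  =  1744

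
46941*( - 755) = -35440455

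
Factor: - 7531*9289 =-69955459 = - 7^1*17^1*443^1* 1327^1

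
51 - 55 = -4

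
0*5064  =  0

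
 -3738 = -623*6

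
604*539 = 325556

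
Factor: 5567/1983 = 3^( - 1 ) * 19^1 * 293^1* 661^( - 1)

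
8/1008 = 1/126 = 0.01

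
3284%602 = 274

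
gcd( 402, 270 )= 6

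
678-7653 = - 6975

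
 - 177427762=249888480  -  427316242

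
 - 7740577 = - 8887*871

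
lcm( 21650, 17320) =86600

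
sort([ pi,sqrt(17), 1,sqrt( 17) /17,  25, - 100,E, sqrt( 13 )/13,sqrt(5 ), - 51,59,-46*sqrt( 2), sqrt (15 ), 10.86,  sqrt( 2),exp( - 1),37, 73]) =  [ - 100, - 46*sqrt( 2 ), - 51,sqrt(17)/17,sqrt( 13) /13,exp( - 1),1,sqrt( 2),sqrt(5),E, pi,sqrt ( 15) , sqrt ( 17),10.86, 25,  37,59,73]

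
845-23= 822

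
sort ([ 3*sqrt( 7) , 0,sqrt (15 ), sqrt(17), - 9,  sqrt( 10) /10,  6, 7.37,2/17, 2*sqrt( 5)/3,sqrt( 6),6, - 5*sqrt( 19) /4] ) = [ - 9, - 5 * sqrt (19)/4,0, 2/17,sqrt( 10) /10 , 2*sqrt ( 5) /3, sqrt(6), sqrt(15),  sqrt( 17 ), 6,  6,7.37, 3*sqrt( 7) ] 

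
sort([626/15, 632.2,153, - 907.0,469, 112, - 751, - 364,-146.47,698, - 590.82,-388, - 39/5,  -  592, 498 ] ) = [ -907.0, - 751, - 592,  -  590.82,-388, - 364, - 146.47, - 39/5,626/15, 112, 153, 469 , 498, 632.2,698] 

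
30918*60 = 1855080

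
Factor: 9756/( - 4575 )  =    -  3252/1525  =  - 2^2*3^1*  5^(- 2)*61^(-1)*271^1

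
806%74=66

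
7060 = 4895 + 2165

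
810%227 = 129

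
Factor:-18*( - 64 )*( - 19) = - 2^7*3^2*19^1 = - 21888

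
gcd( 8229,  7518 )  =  3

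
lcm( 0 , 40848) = 0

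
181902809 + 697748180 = 879650989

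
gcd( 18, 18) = 18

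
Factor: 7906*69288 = 547790928 = 2^4  *3^1 * 59^1*67^1 * 2887^1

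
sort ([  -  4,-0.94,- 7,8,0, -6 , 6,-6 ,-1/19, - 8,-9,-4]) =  [ - 9,- 8, - 7, -6,  -  6,  -  4, - 4, - 0.94,-1/19,0, 6 , 8 ]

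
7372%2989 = 1394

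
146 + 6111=6257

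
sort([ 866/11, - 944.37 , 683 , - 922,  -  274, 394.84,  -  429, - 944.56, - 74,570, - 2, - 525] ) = [-944.56, - 944.37, - 922, - 525, - 429 , - 274, - 74, - 2,  866/11 , 394.84,  570,  683] 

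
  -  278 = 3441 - 3719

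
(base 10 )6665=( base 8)15011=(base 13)3059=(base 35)5ff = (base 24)BDH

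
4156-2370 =1786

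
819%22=5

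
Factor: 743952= 2^4*3^1 *11^1*1409^1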